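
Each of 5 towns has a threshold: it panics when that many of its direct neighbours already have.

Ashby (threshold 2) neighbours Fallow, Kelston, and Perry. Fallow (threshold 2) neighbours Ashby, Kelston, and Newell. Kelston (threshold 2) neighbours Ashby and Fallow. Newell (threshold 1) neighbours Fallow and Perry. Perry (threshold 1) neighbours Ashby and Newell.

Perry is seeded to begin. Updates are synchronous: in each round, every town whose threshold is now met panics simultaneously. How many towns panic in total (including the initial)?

2

Round 1 — Perry panics (initial).
Round 2 — checking thresholds:
  Ashby: 1 of 3 neighbours < 2, below threshold.
  Newell: 1 of 2 neighbours ≥ 1, panics.
Round 3 — no new panics; cascade stops.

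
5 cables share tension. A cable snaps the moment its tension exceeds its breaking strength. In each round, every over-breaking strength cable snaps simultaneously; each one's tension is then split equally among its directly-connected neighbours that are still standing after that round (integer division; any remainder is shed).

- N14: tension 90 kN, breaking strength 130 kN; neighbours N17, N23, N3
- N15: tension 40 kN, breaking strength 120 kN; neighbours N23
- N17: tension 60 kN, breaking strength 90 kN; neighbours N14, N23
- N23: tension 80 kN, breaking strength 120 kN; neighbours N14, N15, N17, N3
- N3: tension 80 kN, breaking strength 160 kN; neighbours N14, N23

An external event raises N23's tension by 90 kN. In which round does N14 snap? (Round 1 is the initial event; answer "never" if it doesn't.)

Round 1 — N23 at 170 > 120. N23 snaps.
  N23 sheds 170 kN to N14, N15, N17, N3: 42 each (2 lost).
    N14: 90+42 = 132 > 130
    N15: 40+42 = 82 ≤ 120
    N17: 60+42 = 102 > 90
    N3: 80+42 = 122 ≤ 160
Round 2 — N14, N17 snap.
  N14 sheds 132 kN to N3: 132 each.
    N3: 122+132 = 254 > 160
  N17 sheds 102 kN: no online neighbours, lost.
Round 3 — N3 snaps.
  N3 sheds 254 kN: no online neighbours, lost.
No further breaks.

2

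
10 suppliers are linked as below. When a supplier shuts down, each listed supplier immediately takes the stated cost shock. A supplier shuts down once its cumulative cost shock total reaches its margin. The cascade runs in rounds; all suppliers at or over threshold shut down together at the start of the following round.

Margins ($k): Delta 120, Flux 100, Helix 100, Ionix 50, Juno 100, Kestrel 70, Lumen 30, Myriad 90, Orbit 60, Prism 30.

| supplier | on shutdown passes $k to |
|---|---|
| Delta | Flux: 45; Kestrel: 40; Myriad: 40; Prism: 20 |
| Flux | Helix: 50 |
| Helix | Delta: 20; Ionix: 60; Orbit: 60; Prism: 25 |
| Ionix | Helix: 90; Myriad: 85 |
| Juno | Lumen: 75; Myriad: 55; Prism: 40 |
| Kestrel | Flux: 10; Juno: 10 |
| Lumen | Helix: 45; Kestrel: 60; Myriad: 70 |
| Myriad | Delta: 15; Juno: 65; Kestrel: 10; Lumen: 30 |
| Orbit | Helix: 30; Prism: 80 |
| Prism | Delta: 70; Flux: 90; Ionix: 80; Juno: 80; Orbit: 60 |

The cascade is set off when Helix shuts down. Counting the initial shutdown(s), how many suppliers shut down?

4

Round 1 — Helix shuts down (initial).
  Delta: +20 → 20 < 120
  Ionix: +60 → 60 ≥ 50
  Orbit: +60 → 60 ≥ 60
  Prism: +25 → 25 < 30
Round 2 — Ionix, Orbit shut down.
  Myriad: +85 → 85 < 90
  Prism: +80 → 105 ≥ 30
Round 3 — Prism shuts down.
  Delta: +70 → 90 < 120
  Flux: +90 → 90 < 100
  Juno: +80 → 80 < 100
No further shutdowns.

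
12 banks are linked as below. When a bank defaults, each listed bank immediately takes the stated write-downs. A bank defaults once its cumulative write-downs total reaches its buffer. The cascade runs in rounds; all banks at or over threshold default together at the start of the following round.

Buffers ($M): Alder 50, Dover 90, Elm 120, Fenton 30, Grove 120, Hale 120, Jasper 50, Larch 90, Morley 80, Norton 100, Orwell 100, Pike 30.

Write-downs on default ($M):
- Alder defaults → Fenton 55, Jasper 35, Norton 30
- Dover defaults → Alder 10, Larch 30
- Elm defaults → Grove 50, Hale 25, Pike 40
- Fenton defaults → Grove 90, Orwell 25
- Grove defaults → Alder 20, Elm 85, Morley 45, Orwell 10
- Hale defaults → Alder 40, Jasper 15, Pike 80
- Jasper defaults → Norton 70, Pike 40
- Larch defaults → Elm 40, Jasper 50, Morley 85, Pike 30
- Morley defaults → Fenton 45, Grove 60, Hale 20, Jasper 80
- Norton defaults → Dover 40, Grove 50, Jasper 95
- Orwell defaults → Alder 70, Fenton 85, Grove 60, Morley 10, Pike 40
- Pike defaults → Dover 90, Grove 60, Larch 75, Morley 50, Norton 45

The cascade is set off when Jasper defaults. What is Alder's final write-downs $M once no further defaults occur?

Round 1 — Jasper defaults (initial).
  Norton: +70 → 70 < 100
  Pike: +40 → 40 ≥ 30
Round 2 — Pike defaults.
  Dover: +90 → 90 ≥ 90
  Grove: +60 → 60 < 120
  Larch: +75 → 75 < 90
  Morley: +50 → 50 < 80
  Norton: +45 → 115 ≥ 100
Round 3 — Dover, Norton default.
  Alder: +10 → 10 < 50
  Grove: +50 → 110 < 120
  Larch: +30 → 105 ≥ 90
Round 4 — Larch defaults.
  Elm: +40 → 40 < 120
  Morley: +85 → 135 ≥ 80
Round 5 — Morley defaults.
  Fenton: +45 → 45 ≥ 30
  Grove: +60 → 170 ≥ 120
  Hale: +20 → 20 < 120
Round 6 — Fenton, Grove default.
  Alder: +20 → 30 < 50
  Elm: +85 → 125 ≥ 120
  Orwell: +25+10 → 35 < 100
Round 7 — Elm defaults.
  Hale: +25 → 45 < 120
No further defaults.

30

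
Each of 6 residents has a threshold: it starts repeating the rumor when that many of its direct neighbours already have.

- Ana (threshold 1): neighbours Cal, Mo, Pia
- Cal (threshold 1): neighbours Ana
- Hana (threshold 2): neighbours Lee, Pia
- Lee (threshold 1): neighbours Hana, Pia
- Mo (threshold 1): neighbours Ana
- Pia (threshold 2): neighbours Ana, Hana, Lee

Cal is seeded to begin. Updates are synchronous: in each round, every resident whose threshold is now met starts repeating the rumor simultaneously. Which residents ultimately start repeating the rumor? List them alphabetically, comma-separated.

Round 1 — Cal starts repeating the rumor (initial).
Round 2 — checking thresholds:
  Ana: 1 of 3 neighbours ≥ 1, starts repeating the rumor.
Round 3 — checking thresholds:
  Mo: 1 of 1 neighbours ≥ 1, starts repeating the rumor.
  Pia: 1 of 3 neighbours < 2, below threshold.
Round 4 — no new spreads; cascade stops.

Ana, Cal, Mo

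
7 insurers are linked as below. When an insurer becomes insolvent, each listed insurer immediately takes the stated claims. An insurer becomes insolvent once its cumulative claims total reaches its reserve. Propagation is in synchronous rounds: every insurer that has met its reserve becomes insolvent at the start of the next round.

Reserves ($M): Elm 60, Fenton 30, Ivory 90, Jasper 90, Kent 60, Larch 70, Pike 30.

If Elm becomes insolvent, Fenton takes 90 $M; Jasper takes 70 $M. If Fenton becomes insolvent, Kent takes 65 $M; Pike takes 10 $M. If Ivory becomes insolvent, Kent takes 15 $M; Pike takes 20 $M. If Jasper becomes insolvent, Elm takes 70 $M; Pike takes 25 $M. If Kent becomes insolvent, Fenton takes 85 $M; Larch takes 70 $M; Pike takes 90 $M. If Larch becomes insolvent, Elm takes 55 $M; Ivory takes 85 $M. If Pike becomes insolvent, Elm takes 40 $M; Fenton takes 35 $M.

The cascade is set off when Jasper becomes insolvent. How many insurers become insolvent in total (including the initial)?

Round 1 — Jasper becomes insolvent (initial).
  Elm: +70 → 70 ≥ 60
  Pike: +25 → 25 < 30
Round 2 — Elm becomes insolvent.
  Fenton: +90 → 90 ≥ 30
Round 3 — Fenton becomes insolvent.
  Kent: +65 → 65 ≥ 60
  Pike: +10 → 35 ≥ 30
Round 4 — Kent, Pike become insolvent.
  Larch: +70 → 70 ≥ 70
Round 5 — Larch becomes insolvent.
  Ivory: +85 → 85 < 90
No further insolvencies.

6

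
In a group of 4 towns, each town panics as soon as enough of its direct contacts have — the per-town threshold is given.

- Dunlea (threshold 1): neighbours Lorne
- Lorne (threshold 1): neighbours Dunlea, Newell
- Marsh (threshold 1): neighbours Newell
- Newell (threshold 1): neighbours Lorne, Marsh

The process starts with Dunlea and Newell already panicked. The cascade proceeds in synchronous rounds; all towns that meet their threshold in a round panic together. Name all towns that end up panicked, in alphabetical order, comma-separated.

Dunlea, Lorne, Marsh, Newell

Round 1 — Dunlea, Newell panic (initial).
Round 2 — checking thresholds:
  Lorne: 2 of 2 neighbours ≥ 1, panics.
  Marsh: 1 of 1 neighbours ≥ 1, panics.
Round 3 — no new panics; cascade stops.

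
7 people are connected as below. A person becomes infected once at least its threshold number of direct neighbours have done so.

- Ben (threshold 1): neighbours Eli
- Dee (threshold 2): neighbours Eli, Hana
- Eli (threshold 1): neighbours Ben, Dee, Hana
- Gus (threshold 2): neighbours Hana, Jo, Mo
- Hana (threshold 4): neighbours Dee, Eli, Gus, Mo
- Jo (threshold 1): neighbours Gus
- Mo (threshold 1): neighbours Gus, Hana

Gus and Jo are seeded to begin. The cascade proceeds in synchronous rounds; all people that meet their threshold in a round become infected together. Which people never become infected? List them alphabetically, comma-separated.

Round 1 — Gus, Jo become infected (initial).
Round 2 — checking thresholds:
  Hana: 1 of 4 neighbours < 4, below threshold.
  Mo: 1 of 2 neighbours ≥ 1, becomes infected.
Round 3 — no new infections; cascade stops.

Ben, Dee, Eli, Hana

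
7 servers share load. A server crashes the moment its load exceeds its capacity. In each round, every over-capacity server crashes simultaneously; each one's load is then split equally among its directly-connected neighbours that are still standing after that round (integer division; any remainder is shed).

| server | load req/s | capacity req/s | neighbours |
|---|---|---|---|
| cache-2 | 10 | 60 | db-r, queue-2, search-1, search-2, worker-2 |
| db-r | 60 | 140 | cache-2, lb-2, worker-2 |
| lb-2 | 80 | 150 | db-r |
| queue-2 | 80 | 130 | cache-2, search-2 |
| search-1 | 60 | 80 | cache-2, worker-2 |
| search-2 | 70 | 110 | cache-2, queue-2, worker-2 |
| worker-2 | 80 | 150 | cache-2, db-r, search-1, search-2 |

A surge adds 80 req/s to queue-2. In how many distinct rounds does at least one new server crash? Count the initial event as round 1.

5

Round 1 — queue-2 at 160 > 130. queue-2 crashes.
  queue-2 sheds 160 req/s to cache-2, search-2: 80 each.
    cache-2: 10+80 = 90 > 60
    search-2: 70+80 = 150 > 110
Round 2 — cache-2, search-2 crash.
  cache-2 sheds 90 req/s to db-r, search-1, worker-2: 30 each.
    db-r: 60+30 = 90 ≤ 140
    search-1: 60+30 = 90 > 80
    worker-2: 80+30 = 110 ≤ 150
  search-2 sheds 150 req/s to worker-2: 150 each.
    worker-2: 110+150 = 260 > 150
Round 3 — search-1, worker-2 crash.
  search-1 sheds 90 req/s: no online neighbours, lost.
  worker-2 sheds 260 req/s to db-r: 260 each.
    db-r: 90+260 = 350 > 140
Round 4 — db-r crashes.
  db-r sheds 350 req/s to lb-2: 350 each.
    lb-2: 80+350 = 430 > 150
Round 5 — lb-2 crashes.
  lb-2 sheds 430 req/s: no online neighbours, lost.
No further crashes.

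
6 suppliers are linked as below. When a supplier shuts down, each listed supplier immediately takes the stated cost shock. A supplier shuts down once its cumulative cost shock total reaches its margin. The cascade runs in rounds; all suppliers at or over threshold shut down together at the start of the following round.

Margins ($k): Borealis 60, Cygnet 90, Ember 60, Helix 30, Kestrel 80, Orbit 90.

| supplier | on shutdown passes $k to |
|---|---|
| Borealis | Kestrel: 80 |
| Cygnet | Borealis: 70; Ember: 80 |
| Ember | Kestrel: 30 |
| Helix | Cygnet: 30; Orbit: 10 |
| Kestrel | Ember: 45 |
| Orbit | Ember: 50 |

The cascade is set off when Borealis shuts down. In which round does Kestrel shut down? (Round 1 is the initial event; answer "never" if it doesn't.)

Round 1 — Borealis shuts down (initial).
  Kestrel: +80 → 80 ≥ 80
Round 2 — Kestrel shuts down.
  Ember: +45 → 45 < 60
No further shutdowns.

2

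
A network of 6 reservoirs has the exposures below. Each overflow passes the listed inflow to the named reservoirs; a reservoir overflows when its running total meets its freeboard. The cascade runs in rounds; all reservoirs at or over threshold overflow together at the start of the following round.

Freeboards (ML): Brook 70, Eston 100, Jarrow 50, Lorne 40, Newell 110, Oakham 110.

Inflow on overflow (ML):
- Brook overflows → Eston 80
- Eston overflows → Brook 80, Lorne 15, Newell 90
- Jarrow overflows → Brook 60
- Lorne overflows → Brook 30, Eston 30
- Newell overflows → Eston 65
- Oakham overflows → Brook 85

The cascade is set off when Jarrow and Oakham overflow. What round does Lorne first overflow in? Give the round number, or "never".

never

Round 1 — Jarrow, Oakham overflow (initial).
  Brook: +60+85 → 145 ≥ 70
Round 2 — Brook overflows.
  Eston: +80 → 80 < 100
No further overflows.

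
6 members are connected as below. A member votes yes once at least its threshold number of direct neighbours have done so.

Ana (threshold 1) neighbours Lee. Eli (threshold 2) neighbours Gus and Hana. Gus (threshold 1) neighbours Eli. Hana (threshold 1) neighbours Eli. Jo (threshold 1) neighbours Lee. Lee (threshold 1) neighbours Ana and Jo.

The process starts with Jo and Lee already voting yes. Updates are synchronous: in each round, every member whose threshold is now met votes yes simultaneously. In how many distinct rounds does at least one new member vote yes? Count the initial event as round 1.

2

Round 1 — Jo, Lee vote yes (initial).
Round 2 — checking thresholds:
  Ana: 1 of 1 neighbours ≥ 1, votes yes.
Round 3 — no new yes votes; cascade stops.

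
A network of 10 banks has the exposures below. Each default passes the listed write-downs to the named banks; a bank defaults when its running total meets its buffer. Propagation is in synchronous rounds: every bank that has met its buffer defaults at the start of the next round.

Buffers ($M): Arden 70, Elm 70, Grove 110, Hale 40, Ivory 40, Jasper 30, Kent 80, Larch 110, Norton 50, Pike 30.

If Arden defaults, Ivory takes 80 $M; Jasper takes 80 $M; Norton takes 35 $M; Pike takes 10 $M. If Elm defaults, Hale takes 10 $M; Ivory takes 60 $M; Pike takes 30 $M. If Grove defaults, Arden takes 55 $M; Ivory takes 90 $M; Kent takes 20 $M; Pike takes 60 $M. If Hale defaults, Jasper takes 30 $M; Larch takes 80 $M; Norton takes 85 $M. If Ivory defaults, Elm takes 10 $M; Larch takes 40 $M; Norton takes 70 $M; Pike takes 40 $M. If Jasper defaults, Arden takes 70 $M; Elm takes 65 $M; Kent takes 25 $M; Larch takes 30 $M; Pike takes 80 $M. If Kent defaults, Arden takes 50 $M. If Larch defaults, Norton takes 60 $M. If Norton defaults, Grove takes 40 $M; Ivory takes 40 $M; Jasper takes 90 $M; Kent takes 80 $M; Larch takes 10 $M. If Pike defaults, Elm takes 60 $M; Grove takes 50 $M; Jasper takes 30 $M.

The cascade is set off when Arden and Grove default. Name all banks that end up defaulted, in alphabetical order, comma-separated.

Round 1 — Arden, Grove default (initial).
  Ivory: +80+90 → 170 ≥ 40
  Jasper: +80 → 80 ≥ 30
  Kent: +20 → 20 < 80
  Norton: +35 → 35 < 50
  Pike: +10+60 → 70 ≥ 30
Round 2 — Ivory, Jasper, Pike default.
  Elm: +10+65+60 → 135 ≥ 70
  Kent: +25 → 45 < 80
  Larch: +40+30 → 70 < 110
  Norton: +70 → 105 ≥ 50
Round 3 — Elm, Norton default.
  Hale: +10 → 10 < 40
  Kent: +80 → 125 ≥ 80
  Larch: +10 → 80 < 110
Round 4 — Kent defaults.
No further defaults.

Arden, Elm, Grove, Ivory, Jasper, Kent, Norton, Pike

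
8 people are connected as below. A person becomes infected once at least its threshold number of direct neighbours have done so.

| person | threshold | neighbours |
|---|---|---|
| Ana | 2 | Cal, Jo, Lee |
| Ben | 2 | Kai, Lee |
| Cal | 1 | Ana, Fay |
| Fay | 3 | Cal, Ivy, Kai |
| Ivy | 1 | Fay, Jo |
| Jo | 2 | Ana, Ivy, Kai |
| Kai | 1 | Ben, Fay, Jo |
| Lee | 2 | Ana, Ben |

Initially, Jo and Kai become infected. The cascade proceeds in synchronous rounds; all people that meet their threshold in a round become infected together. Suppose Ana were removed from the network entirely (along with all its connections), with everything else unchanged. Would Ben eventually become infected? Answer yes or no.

no

With Ana removed:
Round 1 — Jo, Kai become infected (initial).
Round 2 — checking thresholds:
  Ben: 1 of 2 neighbours < 2, below threshold.
  Fay: 1 of 3 neighbours < 3, below threshold.
  Ivy: 1 of 2 neighbours ≥ 1, becomes infected.
Round 3 — no new infections; cascade stops.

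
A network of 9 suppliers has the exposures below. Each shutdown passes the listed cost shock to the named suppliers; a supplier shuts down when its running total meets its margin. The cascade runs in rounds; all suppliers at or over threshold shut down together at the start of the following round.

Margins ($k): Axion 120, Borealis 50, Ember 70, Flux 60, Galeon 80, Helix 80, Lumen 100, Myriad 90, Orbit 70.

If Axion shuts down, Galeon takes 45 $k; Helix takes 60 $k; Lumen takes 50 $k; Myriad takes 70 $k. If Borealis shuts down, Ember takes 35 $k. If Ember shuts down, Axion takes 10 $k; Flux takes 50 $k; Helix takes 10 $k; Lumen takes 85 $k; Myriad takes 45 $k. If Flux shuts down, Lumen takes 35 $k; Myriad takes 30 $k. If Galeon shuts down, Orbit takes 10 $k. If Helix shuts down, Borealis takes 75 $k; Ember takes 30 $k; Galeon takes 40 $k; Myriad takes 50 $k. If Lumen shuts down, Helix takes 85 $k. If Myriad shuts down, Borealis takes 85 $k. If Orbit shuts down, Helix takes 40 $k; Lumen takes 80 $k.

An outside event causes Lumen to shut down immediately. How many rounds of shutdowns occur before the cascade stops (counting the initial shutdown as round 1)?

3

Round 1 — Lumen shuts down (initial).
  Helix: +85 → 85 ≥ 80
Round 2 — Helix shuts down.
  Borealis: +75 → 75 ≥ 50
  Ember: +30 → 30 < 70
  Galeon: +40 → 40 < 80
  Myriad: +50 → 50 < 90
Round 3 — Borealis shuts down.
  Ember: +35 → 65 < 70
No further shutdowns.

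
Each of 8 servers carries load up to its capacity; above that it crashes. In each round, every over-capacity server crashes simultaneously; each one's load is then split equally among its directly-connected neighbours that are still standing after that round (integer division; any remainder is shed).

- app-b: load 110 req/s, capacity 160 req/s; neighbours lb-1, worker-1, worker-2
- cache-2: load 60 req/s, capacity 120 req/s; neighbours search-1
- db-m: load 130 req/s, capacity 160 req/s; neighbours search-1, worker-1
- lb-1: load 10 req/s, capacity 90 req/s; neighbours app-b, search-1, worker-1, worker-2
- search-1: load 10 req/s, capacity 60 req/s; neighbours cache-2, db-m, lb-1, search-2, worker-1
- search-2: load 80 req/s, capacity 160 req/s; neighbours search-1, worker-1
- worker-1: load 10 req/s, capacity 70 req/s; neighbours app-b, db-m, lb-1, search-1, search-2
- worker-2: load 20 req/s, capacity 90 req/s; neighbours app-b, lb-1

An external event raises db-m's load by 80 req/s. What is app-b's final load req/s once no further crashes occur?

Round 1 — db-m at 210 > 160. db-m crashes.
  db-m sheds 210 req/s to search-1, worker-1: 105 each.
    search-1: 10+105 = 115 > 60
    worker-1: 10+105 = 115 > 70
Round 2 — search-1, worker-1 crash.
  search-1 sheds 115 req/s to cache-2, lb-1, search-2: 38 each (1 lost).
    cache-2: 60+38 = 98 ≤ 120
    lb-1: 10+38 = 48 ≤ 90
    search-2: 80+38 = 118 ≤ 160
  worker-1 sheds 115 req/s to app-b, lb-1, search-2: 38 each (1 lost).
    app-b: 110+38 = 148 ≤ 160
    lb-1: 48+38 = 86 ≤ 90
    search-2: 118+38 = 156 ≤ 160
No further crashes.

148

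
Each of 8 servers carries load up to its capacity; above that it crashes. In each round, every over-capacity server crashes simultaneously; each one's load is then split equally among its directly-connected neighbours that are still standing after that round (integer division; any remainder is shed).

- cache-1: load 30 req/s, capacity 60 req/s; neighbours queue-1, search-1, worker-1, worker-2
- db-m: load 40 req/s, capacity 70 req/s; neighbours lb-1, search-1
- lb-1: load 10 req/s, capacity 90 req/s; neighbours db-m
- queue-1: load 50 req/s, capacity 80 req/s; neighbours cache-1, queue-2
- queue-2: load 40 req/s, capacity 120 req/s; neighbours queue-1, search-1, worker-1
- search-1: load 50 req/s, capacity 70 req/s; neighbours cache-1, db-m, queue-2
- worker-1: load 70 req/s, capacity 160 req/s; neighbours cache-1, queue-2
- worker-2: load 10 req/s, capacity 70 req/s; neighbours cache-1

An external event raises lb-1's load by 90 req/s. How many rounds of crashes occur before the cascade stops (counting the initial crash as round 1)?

5

Round 1 — lb-1 at 100 > 90. lb-1 crashes.
  lb-1 sheds 100 req/s to db-m: 100 each.
    db-m: 40+100 = 140 > 70
Round 2 — db-m crashes.
  db-m sheds 140 req/s to search-1: 140 each.
    search-1: 50+140 = 190 > 70
Round 3 — search-1 crashes.
  search-1 sheds 190 req/s to cache-1, queue-2: 95 each.
    cache-1: 30+95 = 125 > 60
    queue-2: 40+95 = 135 > 120
Round 4 — cache-1, queue-2 crash.
  cache-1 sheds 125 req/s to queue-1, worker-1, worker-2: 41 each (2 lost).
    queue-1: 50+41 = 91 > 80
    worker-1: 70+41 = 111 ≤ 160
    worker-2: 10+41 = 51 ≤ 70
  queue-2 sheds 135 req/s to queue-1, worker-1: 67 each (1 lost).
    queue-1: 91+67 = 158 > 80
    worker-1: 111+67 = 178 > 160
Round 5 — queue-1, worker-1 crash.
  queue-1 sheds 158 req/s: no online neighbours, lost.
  worker-1 sheds 178 req/s: no online neighbours, lost.
No further crashes.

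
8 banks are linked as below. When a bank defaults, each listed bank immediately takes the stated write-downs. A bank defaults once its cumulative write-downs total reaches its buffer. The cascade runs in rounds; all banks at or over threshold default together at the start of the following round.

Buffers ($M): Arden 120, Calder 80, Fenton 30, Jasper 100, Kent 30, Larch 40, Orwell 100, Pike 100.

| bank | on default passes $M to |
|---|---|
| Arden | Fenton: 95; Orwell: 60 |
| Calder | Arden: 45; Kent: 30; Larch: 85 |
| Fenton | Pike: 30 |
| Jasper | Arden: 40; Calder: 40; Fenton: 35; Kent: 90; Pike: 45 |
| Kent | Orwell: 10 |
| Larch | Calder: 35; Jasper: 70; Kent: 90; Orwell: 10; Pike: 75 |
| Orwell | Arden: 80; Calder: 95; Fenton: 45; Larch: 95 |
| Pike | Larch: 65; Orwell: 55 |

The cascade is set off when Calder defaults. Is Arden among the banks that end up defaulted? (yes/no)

Round 1 — Calder defaults (initial).
  Arden: +45 → 45 < 120
  Kent: +30 → 30 ≥ 30
  Larch: +85 → 85 ≥ 40
Round 2 — Kent, Larch default.
  Jasper: +70 → 70 < 100
  Orwell: +10+10 → 20 < 100
  Pike: +75 → 75 < 100
No further defaults.

no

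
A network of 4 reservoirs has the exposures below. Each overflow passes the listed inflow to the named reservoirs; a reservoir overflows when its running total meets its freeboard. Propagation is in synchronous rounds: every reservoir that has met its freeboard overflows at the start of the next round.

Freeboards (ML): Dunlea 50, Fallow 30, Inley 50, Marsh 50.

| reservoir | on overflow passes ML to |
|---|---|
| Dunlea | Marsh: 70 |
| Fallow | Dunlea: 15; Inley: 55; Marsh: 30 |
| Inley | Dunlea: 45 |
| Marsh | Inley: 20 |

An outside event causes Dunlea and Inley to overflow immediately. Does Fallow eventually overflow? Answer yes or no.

Round 1 — Dunlea, Inley overflow (initial).
  Marsh: +70 → 70 ≥ 50
Round 2 — Marsh overflows.
No further overflows.

no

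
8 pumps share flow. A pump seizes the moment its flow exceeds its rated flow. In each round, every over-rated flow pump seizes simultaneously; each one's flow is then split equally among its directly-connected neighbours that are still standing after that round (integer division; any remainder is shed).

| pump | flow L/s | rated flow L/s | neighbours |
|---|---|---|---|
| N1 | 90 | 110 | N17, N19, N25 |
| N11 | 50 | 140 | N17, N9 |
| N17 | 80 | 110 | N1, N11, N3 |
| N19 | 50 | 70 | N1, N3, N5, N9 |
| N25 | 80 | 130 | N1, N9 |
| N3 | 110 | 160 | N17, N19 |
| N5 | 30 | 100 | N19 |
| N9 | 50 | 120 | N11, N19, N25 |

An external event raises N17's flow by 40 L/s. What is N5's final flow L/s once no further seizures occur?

Round 1 — N17 at 120 > 110. N17 seizes.
  N17 sheds 120 L/s to N1, N11, N3: 40 each.
    N1: 90+40 = 130 > 110
    N11: 50+40 = 90 ≤ 140
    N3: 110+40 = 150 ≤ 160
Round 2 — N1 seizes.
  N1 sheds 130 L/s to N19, N25: 65 each.
    N19: 50+65 = 115 > 70
    N25: 80+65 = 145 > 130
Round 3 — N19, N25 seize.
  N19 sheds 115 L/s to N3, N5, N9: 38 each (1 lost).
    N3: 150+38 = 188 > 160
    N5: 30+38 = 68 ≤ 100
    N9: 50+38 = 88 ≤ 120
  N25 sheds 145 L/s to N9: 145 each.
    N9: 88+145 = 233 > 120
Round 4 — N3, N9 seize.
  N3 sheds 188 L/s: no online neighbours, lost.
  N9 sheds 233 L/s to N11: 233 each.
    N11: 90+233 = 323 > 140
Round 5 — N11 seizes.
  N11 sheds 323 L/s: no online neighbours, lost.
No further seizures.

68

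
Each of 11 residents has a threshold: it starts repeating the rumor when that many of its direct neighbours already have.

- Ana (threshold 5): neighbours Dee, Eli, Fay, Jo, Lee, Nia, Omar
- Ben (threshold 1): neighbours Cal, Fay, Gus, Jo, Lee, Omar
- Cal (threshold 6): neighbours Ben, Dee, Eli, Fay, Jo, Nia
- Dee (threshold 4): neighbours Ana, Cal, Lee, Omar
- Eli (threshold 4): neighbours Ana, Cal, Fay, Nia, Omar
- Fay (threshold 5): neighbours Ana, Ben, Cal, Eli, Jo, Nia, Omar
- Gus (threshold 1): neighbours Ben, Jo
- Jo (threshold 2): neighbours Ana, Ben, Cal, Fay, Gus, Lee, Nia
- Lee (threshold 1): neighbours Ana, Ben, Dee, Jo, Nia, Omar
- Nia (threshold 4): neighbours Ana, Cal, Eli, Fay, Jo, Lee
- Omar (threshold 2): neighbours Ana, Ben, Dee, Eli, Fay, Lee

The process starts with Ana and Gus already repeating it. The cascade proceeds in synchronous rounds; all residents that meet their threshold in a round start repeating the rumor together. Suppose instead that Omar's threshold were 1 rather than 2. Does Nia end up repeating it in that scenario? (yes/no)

With Omar's threshold at 1:
Round 1 — Ana, Gus start repeating the rumor (initial).
Round 2 — checking thresholds:
  Ben: 1 of 6 neighbours ≥ 1, starts repeating the rumor.
  Dee: 1 of 4 neighbours < 4, below threshold.
  Eli: 1 of 5 neighbours < 4, below threshold.
  Fay: 1 of 7 neighbours < 5, below threshold.
  Jo: 2 of 7 neighbours ≥ 2, starts repeating the rumor.
  Lee: 1 of 6 neighbours ≥ 1, starts repeating the rumor.
  Nia: 1 of 6 neighbours < 4, below threshold.
  Omar: 1 of 6 neighbours ≥ 1, starts repeating the rumor.
Round 3 — no new spreads; cascade stops.

no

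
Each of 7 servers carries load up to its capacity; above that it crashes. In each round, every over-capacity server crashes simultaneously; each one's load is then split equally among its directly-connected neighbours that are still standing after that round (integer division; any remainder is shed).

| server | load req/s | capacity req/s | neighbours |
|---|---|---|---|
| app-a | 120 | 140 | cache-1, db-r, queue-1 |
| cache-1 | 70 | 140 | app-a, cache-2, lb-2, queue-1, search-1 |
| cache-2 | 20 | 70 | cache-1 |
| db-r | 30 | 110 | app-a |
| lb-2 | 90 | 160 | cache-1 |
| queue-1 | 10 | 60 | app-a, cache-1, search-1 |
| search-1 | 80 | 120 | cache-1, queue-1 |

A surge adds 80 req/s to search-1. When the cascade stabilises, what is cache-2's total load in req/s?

Round 1 — search-1 at 160 > 120. search-1 crashes.
  search-1 sheds 160 req/s to cache-1, queue-1: 80 each.
    cache-1: 70+80 = 150 > 140
    queue-1: 10+80 = 90 > 60
Round 2 — cache-1, queue-1 crash.
  cache-1 sheds 150 req/s to app-a, cache-2, lb-2: 50 each.
    app-a: 120+50 = 170 > 140
    cache-2: 20+50 = 70 ≤ 70
    lb-2: 90+50 = 140 ≤ 160
  queue-1 sheds 90 req/s to app-a: 90 each.
    app-a: 170+90 = 260 > 140
Round 3 — app-a crashes.
  app-a sheds 260 req/s to db-r: 260 each.
    db-r: 30+260 = 290 > 110
Round 4 — db-r crashes.
  db-r sheds 290 req/s: no online neighbours, lost.
No further crashes.

70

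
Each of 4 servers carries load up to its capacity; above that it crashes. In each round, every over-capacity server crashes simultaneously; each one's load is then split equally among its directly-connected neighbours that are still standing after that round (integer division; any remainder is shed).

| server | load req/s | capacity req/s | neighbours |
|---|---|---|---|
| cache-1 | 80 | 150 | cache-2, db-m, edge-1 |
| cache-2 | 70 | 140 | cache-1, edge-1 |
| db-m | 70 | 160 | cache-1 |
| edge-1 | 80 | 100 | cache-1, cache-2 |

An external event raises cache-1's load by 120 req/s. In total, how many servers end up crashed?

3

Round 1 — cache-1 at 200 > 150. cache-1 crashes.
  cache-1 sheds 200 req/s to cache-2, db-m, edge-1: 66 each (2 lost).
    cache-2: 70+66 = 136 ≤ 140
    db-m: 70+66 = 136 ≤ 160
    edge-1: 80+66 = 146 > 100
Round 2 — edge-1 crashes.
  edge-1 sheds 146 req/s to cache-2: 146 each.
    cache-2: 136+146 = 282 > 140
Round 3 — cache-2 crashes.
  cache-2 sheds 282 req/s: no online neighbours, lost.
No further crashes.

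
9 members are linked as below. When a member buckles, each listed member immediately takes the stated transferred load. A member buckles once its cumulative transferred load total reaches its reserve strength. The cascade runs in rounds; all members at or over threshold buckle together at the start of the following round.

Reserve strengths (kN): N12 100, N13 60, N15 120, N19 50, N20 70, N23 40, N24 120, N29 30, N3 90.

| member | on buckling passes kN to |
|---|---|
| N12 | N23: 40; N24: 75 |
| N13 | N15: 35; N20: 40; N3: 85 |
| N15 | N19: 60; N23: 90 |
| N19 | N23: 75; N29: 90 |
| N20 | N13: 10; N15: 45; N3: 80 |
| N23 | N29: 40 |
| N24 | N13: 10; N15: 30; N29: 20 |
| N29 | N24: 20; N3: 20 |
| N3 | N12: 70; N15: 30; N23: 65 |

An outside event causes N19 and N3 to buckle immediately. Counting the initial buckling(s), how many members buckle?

Round 1 — N19, N3 buckle (initial).
  N12: +70 → 70 < 100
  N15: +30 → 30 < 120
  N23: +75+65 → 140 ≥ 40
  N29: +90 → 90 ≥ 30
Round 2 — N23, N29 buckle.
  N24: +20 → 20 < 120
No further bucklings.

4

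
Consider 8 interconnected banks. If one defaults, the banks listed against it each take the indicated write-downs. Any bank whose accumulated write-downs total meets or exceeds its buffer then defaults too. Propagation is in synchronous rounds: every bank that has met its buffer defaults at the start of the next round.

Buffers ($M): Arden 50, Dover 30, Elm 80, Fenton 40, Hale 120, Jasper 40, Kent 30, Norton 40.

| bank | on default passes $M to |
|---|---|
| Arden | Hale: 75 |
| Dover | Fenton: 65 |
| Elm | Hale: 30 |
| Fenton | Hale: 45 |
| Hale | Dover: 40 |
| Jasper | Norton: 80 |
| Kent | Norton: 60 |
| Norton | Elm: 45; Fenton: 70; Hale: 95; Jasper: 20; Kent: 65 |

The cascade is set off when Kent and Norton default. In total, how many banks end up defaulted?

5

Round 1 — Kent, Norton default (initial).
  Elm: +45 → 45 < 80
  Fenton: +70 → 70 ≥ 40
  Hale: +95 → 95 < 120
  Jasper: +20 → 20 < 40
Round 2 — Fenton defaults.
  Hale: +45 → 140 ≥ 120
Round 3 — Hale defaults.
  Dover: +40 → 40 ≥ 30
Round 4 — Dover defaults.
No further defaults.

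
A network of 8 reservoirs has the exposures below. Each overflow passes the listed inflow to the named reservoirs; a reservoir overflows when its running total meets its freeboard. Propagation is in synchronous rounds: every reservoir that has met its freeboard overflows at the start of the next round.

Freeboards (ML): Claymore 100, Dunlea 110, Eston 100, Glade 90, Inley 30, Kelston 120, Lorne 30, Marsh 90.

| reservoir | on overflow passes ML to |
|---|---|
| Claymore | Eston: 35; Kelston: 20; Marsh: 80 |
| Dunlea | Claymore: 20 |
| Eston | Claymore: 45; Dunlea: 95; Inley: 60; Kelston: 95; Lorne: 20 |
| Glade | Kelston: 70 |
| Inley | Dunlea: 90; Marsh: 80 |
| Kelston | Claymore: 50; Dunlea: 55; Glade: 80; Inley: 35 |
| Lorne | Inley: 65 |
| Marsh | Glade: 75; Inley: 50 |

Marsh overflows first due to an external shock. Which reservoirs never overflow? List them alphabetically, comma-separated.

Claymore, Dunlea, Eston, Glade, Kelston, Lorne

Round 1 — Marsh overflows (initial).
  Glade: +75 → 75 < 90
  Inley: +50 → 50 ≥ 30
Round 2 — Inley overflows.
  Dunlea: +90 → 90 < 110
No further overflows.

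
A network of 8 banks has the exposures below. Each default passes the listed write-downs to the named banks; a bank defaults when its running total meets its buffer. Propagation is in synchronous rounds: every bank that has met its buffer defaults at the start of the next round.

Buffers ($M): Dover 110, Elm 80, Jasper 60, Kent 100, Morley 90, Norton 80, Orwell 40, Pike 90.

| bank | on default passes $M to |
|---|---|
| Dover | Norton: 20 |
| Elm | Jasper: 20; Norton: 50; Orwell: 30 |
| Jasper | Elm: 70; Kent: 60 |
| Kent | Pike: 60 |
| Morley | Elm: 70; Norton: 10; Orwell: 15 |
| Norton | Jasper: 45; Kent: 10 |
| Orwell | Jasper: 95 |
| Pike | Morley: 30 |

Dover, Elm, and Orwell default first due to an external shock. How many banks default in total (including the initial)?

Round 1 — Dover, Elm, Orwell default (initial).
  Jasper: +20+95 → 115 ≥ 60
  Norton: +20+50 → 70 < 80
Round 2 — Jasper defaults.
  Kent: +60 → 60 < 100
No further defaults.

4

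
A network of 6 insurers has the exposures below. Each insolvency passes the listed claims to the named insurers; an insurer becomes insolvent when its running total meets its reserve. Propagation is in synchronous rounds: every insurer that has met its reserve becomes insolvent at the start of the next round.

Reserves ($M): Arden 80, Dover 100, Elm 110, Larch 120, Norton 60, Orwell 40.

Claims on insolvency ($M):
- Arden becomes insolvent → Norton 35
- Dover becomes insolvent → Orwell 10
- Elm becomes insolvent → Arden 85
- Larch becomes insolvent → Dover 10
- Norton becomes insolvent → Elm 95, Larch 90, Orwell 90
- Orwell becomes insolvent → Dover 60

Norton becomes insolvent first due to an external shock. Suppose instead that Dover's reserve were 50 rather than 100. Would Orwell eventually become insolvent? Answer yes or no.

yes

With Dover's reserve at 50:
Round 1 — Norton becomes insolvent (initial).
  Elm: +95 → 95 < 110
  Larch: +90 → 90 < 120
  Orwell: +90 → 90 ≥ 40
Round 2 — Orwell becomes insolvent.
  Dover: +60 → 60 ≥ 50
Round 3 — Dover becomes insolvent.
No further insolvencies.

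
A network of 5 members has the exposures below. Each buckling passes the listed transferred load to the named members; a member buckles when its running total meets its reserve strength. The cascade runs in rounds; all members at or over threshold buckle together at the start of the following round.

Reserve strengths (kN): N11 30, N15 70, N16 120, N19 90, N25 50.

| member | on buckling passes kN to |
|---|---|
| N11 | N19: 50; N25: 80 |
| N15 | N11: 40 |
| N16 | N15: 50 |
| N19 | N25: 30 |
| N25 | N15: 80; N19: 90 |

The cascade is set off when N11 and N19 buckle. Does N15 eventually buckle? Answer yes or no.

Round 1 — N11, N19 buckle (initial).
  N25: +80+30 → 110 ≥ 50
Round 2 — N25 buckles.
  N15: +80 → 80 ≥ 70
Round 3 — N15 buckles.
No further bucklings.

yes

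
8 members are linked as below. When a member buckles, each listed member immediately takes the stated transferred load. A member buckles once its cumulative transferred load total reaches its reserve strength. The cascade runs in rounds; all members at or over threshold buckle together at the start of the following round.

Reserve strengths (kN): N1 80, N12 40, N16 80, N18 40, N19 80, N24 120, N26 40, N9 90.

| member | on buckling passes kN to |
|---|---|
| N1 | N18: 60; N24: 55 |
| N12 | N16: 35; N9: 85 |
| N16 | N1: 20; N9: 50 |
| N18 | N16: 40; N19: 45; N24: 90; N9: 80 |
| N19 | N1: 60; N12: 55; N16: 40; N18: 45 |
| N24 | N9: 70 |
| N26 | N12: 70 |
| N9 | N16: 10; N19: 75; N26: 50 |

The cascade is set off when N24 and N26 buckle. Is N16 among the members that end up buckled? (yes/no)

Round 1 — N24, N26 buckle (initial).
  N12: +70 → 70 ≥ 40
  N9: +70 → 70 < 90
Round 2 — N12 buckles.
  N16: +35 → 35 < 80
  N9: +85 → 155 ≥ 90
Round 3 — N9 buckles.
  N16: +10 → 45 < 80
  N19: +75 → 75 < 80
No further bucklings.

no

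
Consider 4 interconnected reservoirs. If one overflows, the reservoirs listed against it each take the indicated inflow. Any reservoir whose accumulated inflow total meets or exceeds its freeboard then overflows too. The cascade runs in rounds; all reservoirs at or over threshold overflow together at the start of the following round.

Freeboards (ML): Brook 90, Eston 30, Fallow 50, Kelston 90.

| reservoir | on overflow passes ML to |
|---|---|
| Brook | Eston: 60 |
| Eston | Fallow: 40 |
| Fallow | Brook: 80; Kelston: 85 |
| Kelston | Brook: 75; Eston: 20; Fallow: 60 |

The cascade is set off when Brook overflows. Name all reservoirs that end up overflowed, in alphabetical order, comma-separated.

Round 1 — Brook overflows (initial).
  Eston: +60 → 60 ≥ 30
Round 2 — Eston overflows.
  Fallow: +40 → 40 < 50
No further overflows.

Brook, Eston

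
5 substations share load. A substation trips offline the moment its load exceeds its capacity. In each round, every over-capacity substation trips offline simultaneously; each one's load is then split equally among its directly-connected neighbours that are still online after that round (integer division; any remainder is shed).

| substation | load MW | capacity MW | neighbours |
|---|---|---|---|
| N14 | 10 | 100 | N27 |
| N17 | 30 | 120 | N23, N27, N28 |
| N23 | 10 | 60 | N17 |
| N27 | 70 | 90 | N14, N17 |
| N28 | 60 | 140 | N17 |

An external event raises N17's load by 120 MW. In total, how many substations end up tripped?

3

Round 1 — N17 at 150 > 120. N17 trips offline.
  N17 sheds 150 MW to N23, N27, N28: 50 each.
    N23: 10+50 = 60 ≤ 60
    N27: 70+50 = 120 > 90
    N28: 60+50 = 110 ≤ 140
Round 2 — N27 trips offline.
  N27 sheds 120 MW to N14: 120 each.
    N14: 10+120 = 130 > 100
Round 3 — N14 trips offline.
  N14 sheds 130 MW: no online neighbours, lost.
No further trips.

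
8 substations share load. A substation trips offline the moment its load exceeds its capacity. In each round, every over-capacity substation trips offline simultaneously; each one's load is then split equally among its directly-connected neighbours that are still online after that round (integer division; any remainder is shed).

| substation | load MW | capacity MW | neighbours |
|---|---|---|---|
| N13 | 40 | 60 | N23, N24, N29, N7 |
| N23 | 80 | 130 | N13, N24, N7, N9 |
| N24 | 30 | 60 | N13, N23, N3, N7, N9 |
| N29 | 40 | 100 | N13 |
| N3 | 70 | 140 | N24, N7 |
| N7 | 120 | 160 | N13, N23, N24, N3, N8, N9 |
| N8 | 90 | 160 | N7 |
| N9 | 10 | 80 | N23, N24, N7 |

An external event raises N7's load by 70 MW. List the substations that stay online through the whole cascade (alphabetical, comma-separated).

N29, N3, N8

Round 1 — N7 at 190 > 160. N7 trips offline.
  N7 sheds 190 MW to N13, N23, N24, N3, N8, N9: 31 each (4 lost).
    N13: 40+31 = 71 > 60
    N23: 80+31 = 111 ≤ 130
    N24: 30+31 = 61 > 60
    N3: 70+31 = 101 ≤ 140
    N8: 90+31 = 121 ≤ 160
    N9: 10+31 = 41 ≤ 80
Round 2 — N13, N24 trip offline.
  N13 sheds 71 MW to N23, N29: 35 each (1 lost).
    N23: 111+35 = 146 > 130
    N29: 40+35 = 75 ≤ 100
  N24 sheds 61 MW to N23, N3, N9: 20 each (1 lost).
    N23: 146+20 = 166 > 130
    N3: 101+20 = 121 ≤ 140
    N9: 41+20 = 61 ≤ 80
Round 3 — N23 trips offline.
  N23 sheds 166 MW to N9: 166 each.
    N9: 61+166 = 227 > 80
Round 4 — N9 trips offline.
  N9 sheds 227 MW: no online neighbours, lost.
No further trips.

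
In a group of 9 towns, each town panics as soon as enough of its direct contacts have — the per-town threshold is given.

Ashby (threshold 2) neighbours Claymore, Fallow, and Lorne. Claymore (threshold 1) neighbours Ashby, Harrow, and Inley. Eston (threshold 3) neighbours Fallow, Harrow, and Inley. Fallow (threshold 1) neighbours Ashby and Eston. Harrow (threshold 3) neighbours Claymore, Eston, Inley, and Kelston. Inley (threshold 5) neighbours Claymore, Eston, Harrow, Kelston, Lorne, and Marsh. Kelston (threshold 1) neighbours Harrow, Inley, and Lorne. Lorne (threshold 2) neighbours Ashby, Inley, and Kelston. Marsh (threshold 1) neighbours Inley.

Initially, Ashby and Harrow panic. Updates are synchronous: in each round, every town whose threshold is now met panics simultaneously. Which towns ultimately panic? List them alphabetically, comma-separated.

Round 1 — Ashby, Harrow panic (initial).
Round 2 — checking thresholds:
  Claymore: 2 of 3 neighbours ≥ 1, panics.
  Eston: 1 of 3 neighbours < 3, below threshold.
  Fallow: 1 of 2 neighbours ≥ 1, panics.
  Inley: 1 of 6 neighbours < 5, below threshold.
  Kelston: 1 of 3 neighbours ≥ 1, panics.
  Lorne: 1 of 3 neighbours < 2, below threshold.
Round 3 — checking thresholds:
  Eston: 2 of 3 neighbours < 3, below threshold.
  Inley: 3 of 6 neighbours < 5, below threshold.
  Lorne: 2 of 3 neighbours ≥ 2, panics.
Round 4 — no new panics; cascade stops.

Ashby, Claymore, Fallow, Harrow, Kelston, Lorne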